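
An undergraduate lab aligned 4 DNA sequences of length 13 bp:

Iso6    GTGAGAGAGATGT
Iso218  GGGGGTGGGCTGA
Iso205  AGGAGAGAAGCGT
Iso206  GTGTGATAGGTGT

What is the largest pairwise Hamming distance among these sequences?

8

Pairwise Hamming distances:
  Iso6 vs Iso218: 6
  Iso6 vs Iso205: 5
  Iso6 vs Iso206: 3
  Iso218 vs Iso205: 8
  Iso218 vs Iso206: 7
  Iso205 vs Iso206: 6
The largest is 8, between Iso218 and Iso205.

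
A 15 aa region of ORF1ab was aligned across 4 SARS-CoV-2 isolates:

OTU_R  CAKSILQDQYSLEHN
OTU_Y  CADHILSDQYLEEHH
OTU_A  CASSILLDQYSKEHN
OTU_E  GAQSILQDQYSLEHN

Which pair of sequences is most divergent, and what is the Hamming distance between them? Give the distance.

7

Pairwise Hamming distances:
  OTU_R vs OTU_Y: 6
  OTU_R vs OTU_A: 3
  OTU_R vs OTU_E: 2
  OTU_Y vs OTU_A: 6
  OTU_Y vs OTU_E: 7
  OTU_A vs OTU_E: 4
The largest is 7, between OTU_Y and OTU_E.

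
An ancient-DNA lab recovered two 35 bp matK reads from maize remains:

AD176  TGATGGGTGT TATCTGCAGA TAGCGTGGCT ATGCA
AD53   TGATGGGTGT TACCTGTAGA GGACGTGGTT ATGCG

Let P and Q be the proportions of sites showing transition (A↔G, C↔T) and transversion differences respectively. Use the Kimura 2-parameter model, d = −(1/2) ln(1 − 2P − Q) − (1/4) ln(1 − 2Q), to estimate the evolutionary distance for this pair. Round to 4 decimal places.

Mismatches occur at site 13 (T→C, transition), site 17 (C→T, transition), site 21 (T→G, transversion), site 22 (A→G, transition), site 23 (G→A, transition), site 29 (C→T, transition), site 35 (A→G, transition).
Of the 7 differences, 6 transitions and 1 transversion over 35 sites: P = 6/35 = 0.171429, Q = 1/35 = 0.028571.
d = −0.5·ln(0.628571) − 0.25·ln(0.942858) = −0.5·(-0.464306) − 0.25·(-0.058840) = 0.2469.

0.2469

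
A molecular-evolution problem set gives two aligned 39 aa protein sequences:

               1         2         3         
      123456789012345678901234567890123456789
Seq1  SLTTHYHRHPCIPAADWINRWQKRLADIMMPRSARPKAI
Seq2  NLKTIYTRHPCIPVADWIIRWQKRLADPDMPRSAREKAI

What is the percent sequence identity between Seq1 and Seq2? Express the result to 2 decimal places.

The sequences differ at positions 1 (S/N), 3 (T/K), 5 (H/I), 7 (H/T), 14 (A/V), 19 (N/I), 28 (I/P), 29 (M/D), 36 (P/E).
30 of the 39 sites match, so the percent identity is 30/39 × 100 = 76.92%.

76.92%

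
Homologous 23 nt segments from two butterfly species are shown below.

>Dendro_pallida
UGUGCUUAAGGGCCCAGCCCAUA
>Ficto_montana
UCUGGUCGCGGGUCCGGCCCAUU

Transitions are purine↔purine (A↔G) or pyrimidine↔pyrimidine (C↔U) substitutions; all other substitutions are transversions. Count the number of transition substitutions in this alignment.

Mismatches occur at site 2 (G/C, transversion), site 5 (C/G, transversion), site 7 (U/C, transition), site 8 (A/G, transition), site 9 (A/C, transversion), site 13 (C/U, transition), site 16 (A/G, transition), site 23 (A/U, transversion).
Of the 8 differences, 4 transitions and 4 transversions, so the answer is 4.

4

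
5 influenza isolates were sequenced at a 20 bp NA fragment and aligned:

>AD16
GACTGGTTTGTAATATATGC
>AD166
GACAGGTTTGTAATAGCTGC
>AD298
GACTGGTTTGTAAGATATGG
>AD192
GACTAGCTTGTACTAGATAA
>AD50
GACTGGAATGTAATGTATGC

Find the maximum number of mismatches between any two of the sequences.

8

Pairwise Hamming distances:
  AD16 vs AD166: 3
  AD16 vs AD298: 2
  AD16 vs AD192: 6
  AD16 vs AD50: 3
  AD166 vs AD298: 5
  AD166 vs AD192: 7
  AD166 vs AD50: 6
  AD298 vs AD192: 7
  AD298 vs AD50: 5
  AD192 vs AD50: 8
The largest is 8, between AD192 and AD50.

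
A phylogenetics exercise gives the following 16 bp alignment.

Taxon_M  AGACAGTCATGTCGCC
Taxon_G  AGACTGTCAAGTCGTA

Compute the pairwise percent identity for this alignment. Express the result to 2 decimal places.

75.00%

Mismatches occur at site 5 (A↔T), site 10 (T↔A), site 15 (C↔T), site 16 (C↔A).
12 of the 16 sites match, so the percent identity is 12/16 × 100 = 75.00%.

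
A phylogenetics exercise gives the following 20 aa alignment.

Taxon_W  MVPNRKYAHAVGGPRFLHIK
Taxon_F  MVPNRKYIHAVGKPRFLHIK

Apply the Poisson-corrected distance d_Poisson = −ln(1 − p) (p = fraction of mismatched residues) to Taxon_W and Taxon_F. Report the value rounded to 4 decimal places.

Mismatches occur at site 8 (A→I), site 13 (G→K).
p = 2/20 = 0.100000.
d = −ln(1 − 0.100000) = −ln(0.900000) = 0.1054.

0.1054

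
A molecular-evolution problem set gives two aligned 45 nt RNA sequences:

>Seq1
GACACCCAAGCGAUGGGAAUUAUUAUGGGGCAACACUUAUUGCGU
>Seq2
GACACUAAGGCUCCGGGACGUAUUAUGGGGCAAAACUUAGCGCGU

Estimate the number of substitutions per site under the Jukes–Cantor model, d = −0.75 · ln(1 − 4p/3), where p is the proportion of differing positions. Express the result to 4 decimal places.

0.2958

The sequences differ at positions 6 (C/U), 7 (C/A), 9 (A/G), 12 (G/U), 13 (A/C), 14 (U/C), 19 (A/C), 20 (U/G), 34 (C/A), 40 (U/G), 41 (U/C).
p = 11/45 = 0.244444.
d = −0.75 · ln(1 − (4/3)·0.244444) = −0.75 · ln(0.674075) = −0.75 · (-0.394414) = 0.2958.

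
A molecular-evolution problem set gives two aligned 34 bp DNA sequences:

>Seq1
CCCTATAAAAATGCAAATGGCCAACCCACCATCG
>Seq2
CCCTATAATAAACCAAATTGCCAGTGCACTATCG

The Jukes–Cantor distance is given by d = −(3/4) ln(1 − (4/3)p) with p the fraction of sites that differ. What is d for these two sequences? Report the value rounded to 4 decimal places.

0.2824

Differing sites — 9:A/T; 12:T/A; 13:G/C; 19:G/T; 24:A/G; 25:C/T; 26:C/G; 30:C/T.
p = 8/34 = 0.235294.
d = −0.75 · ln(1 − (4/3)·0.235294) = −0.75 · ln(0.686275) = −0.75 · (-0.376477) = 0.2824.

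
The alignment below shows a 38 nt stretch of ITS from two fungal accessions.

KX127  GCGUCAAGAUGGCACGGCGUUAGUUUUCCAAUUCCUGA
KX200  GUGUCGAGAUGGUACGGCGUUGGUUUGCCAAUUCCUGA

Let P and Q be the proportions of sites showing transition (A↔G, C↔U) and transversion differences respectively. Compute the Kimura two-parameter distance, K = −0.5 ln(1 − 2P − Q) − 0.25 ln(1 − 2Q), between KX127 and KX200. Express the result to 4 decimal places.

0.1487

Mismatches occur at site 2 (C↔U, transition), site 6 (A↔G, transition), site 13 (C↔U, transition), site 22 (A↔G, transition), site 27 (U↔G, transversion).
Of the 5 differences, 4 transitions and 1 transversion over 38 sites: P = 4/38 = 0.105263, Q = 1/38 = 0.026316.
d = −0.5·ln(0.763158) − 0.25·ln(0.947368) = −0.5·(-0.270290) − 0.25·(-0.054068) = 0.1487.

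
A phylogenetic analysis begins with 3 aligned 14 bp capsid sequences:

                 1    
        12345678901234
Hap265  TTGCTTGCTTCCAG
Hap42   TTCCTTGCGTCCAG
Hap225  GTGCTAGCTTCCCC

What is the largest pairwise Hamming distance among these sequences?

6

Pairwise Hamming distances:
  Hap265 vs Hap42: 2
  Hap265 vs Hap225: 4
  Hap42 vs Hap225: 6
The largest is 6, between Hap42 and Hap225.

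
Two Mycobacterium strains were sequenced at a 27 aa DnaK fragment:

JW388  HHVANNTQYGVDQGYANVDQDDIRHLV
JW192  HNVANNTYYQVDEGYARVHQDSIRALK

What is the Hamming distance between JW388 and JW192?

9

The sequences differ at positions 2 (H/N), 8 (Q/Y), 10 (G/Q), 13 (Q/E), 17 (N/R), 19 (D/H), 22 (D/S), 25 (H/A), 27 (V/K).
That gives 9 mismatches out of 27 aligned sites, so the Hamming distance is 9.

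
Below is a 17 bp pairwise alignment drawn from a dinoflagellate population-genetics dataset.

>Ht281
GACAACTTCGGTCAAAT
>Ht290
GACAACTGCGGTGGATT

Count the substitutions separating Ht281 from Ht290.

The sequences differ at positions 8 (T/G), 13 (C/G), 14 (A/G), 16 (A/T).
That gives 4 mismatches out of 17 aligned sites, so the Hamming distance is 4.

4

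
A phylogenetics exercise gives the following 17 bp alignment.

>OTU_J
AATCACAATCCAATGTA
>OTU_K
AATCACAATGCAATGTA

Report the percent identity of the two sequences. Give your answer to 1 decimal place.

The sequences differ at position 10 (C/G).
16 of the 17 sites match, so the percent identity is 16/17 × 100 = 94.1%.

94.1%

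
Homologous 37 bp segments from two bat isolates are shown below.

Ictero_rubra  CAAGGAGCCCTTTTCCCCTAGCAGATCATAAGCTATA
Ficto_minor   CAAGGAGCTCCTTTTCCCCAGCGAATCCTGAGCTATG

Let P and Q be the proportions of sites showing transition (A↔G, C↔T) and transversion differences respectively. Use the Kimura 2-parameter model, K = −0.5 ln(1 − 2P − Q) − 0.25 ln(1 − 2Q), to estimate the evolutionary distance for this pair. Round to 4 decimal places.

0.3215

Mismatches occur at site 9 (C/T, transition), site 11 (T/C, transition), site 15 (C/T, transition), site 19 (T/C, transition), site 23 (A/G, transition), site 24 (G/A, transition), site 28 (A/C, transversion), site 30 (A/G, transition), site 37 (A/G, transition).
Of the 9 differences, 8 transitions and 1 transversion over 37 sites: P = 8/37 = 0.216216, Q = 1/37 = 0.027027.
d = −0.5·ln(0.540541) − 0.25·ln(0.945946) = −0.5·(-0.615185) − 0.25·(-0.055570) = 0.3215.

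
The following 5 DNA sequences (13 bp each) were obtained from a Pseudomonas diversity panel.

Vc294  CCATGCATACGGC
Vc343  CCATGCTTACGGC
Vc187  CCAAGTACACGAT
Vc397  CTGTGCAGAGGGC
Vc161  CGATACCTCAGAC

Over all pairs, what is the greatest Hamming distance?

Pairwise Hamming distances:
  Vc294 vs Vc343: 1
  Vc294 vs Vc187: 5
  Vc294 vs Vc397: 4
  Vc294 vs Vc161: 6
  Vc343 vs Vc187: 6
  Vc343 vs Vc397: 5
  Vc343 vs Vc161: 6
  Vc187 vs Vc397: 8
  Vc187 vs Vc161: 9
  Vc397 vs Vc161: 8
The largest is 9, between Vc187 and Vc161.

9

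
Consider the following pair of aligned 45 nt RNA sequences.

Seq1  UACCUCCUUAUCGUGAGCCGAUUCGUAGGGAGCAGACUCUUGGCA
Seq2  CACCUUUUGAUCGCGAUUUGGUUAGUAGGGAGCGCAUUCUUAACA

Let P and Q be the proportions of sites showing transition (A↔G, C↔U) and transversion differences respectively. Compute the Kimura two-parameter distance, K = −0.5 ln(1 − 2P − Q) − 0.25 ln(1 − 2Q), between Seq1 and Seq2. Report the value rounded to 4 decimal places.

Mismatches occur at site 1 (U→C, transition), site 6 (C→U, transition), site 7 (C→U, transition), site 9 (U→G, transversion), site 14 (U→C, transition), site 17 (G→U, transversion), site 18 (C→U, transition), site 19 (C→U, transition), site 21 (A→G, transition), site 24 (C→A, transversion), site 34 (A→G, transition), site 35 (G→C, transversion), site 37 (C→U, transition), site 42 (G→A, transition), site 43 (G→A, transition).
Of the 15 differences, 11 transitions and 4 transversions over 45 sites: P = 11/45 = 0.244444, Q = 4/45 = 0.088889.
d = −0.5·ln(0.422223) − 0.25·ln(0.822222) = −0.5·(-0.862222) − 0.25·(-0.195745) = 0.4800.

0.4800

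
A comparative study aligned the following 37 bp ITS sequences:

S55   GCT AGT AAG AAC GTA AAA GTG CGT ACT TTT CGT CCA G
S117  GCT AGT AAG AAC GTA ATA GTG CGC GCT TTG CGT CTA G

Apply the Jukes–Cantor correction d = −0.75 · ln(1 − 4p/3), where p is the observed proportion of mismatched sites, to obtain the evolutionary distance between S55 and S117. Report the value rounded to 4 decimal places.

0.1490

Mismatches occur at site 17 (A→T), site 24 (T→C), site 25 (A→G), site 30 (T→G), site 35 (C→T).
p = 5/37 = 0.135135.
d = −0.75 · ln(1 − (4/3)·0.135135) = −0.75 · ln(0.819820) = −0.75 · (-0.198670) = 0.1490.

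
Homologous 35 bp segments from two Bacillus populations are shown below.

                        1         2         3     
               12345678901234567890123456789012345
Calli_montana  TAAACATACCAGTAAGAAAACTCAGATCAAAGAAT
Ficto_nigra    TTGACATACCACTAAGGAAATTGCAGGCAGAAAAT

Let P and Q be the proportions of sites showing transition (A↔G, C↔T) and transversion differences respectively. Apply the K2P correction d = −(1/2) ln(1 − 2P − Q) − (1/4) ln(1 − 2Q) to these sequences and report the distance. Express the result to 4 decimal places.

Differing sites — 2:A/T (Tv); 3:A/G (Ti); 12:G/C (Tv); 17:A/G (Ti); 21:C/T (Ti); 23:C/G (Tv); 24:A/C (Tv); 25:G/A (Ti); 26:A/G (Ti); 27:T/G (Tv); 30:A/G (Ti); 32:G/A (Ti).
Of the 12 differences, 7 transitions and 5 transversions over 35 sites: P = 7/35 = 0.200000, Q = 5/35 = 0.142857.
d = −0.5·ln(0.457143) − 0.25·ln(0.714286) = −0.5·(-0.782759) − 0.25·(-0.336472) = 0.4755.

0.4755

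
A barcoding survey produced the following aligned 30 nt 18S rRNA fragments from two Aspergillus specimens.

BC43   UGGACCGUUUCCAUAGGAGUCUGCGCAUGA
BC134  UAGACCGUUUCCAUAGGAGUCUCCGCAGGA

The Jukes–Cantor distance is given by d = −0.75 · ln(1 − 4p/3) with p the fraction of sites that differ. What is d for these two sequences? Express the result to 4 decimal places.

The sequences differ at positions 2 (G/A), 23 (G/C), 28 (U/G).
p = 3/30 = 0.100000.
d = −0.75 · ln(1 − (4/3)·0.100000) = −0.75 · ln(0.866667) = −0.75 · (-0.143100) = 0.1073.

0.1073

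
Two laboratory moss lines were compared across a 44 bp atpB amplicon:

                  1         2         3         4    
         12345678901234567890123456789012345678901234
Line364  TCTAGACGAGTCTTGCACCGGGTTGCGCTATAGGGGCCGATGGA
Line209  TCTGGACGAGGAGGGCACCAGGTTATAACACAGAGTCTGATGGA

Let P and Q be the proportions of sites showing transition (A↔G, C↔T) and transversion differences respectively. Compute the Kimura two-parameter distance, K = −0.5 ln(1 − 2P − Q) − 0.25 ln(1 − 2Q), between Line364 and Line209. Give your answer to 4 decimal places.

Mismatches occur at site 4 (A↔G, transition), site 11 (T↔G, transversion), site 12 (C↔A, transversion), site 13 (T↔G, transversion), site 14 (T↔G, transversion), site 20 (G↔A, transition), site 25 (G↔A, transition), site 26 (C↔T, transition), site 27 (G↔A, transition), site 28 (C↔A, transversion), site 29 (T↔C, transition), site 31 (T↔C, transition), site 34 (G↔A, transition), site 36 (G↔T, transversion), site 38 (C↔T, transition).
Of the 15 differences, 9 transitions and 6 transversions over 44 sites: P = 9/44 = 0.204545, Q = 6/44 = 0.136364.
d = −0.5·ln(0.454546) − 0.25·ln(0.727272) = −0.5·(-0.788456) − 0.25·(-0.318455) = 0.4738.

0.4738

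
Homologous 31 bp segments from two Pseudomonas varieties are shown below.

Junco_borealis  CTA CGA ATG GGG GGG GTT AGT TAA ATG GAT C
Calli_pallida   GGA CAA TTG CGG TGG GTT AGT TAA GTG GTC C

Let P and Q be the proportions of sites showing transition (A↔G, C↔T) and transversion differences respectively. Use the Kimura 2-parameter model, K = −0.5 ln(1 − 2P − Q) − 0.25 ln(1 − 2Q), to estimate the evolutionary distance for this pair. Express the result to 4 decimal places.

0.3672

Mismatches occur at site 1 (C/G, transversion), site 2 (T/G, transversion), site 5 (G/A, transition), site 7 (A/T, transversion), site 10 (G/C, transversion), site 13 (G/T, transversion), site 25 (A/G, transition), site 29 (A/T, transversion), site 30 (T/C, transition).
Of the 9 differences, 3 transitions and 6 transversions over 31 sites: P = 3/31 = 0.096774, Q = 6/31 = 0.193548.
d = −0.5·ln(0.612904) − 0.25·ln(0.612904) = −0.5·(-0.489547) − 0.25·(-0.489547) = 0.3672.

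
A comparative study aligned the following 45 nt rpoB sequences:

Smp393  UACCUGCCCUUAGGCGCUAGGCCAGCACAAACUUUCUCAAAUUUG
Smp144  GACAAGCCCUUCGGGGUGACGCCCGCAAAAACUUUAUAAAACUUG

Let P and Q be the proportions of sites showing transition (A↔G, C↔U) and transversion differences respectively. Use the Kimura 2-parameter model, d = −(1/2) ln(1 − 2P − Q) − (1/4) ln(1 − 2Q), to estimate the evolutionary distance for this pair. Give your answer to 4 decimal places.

Differing sites — 1:U/G (Tv); 4:C/A (Tv); 5:U/A (Tv); 12:A/C (Tv); 15:C/G (Tv); 17:C/U (Ti); 18:U/G (Tv); 20:G/C (Tv); 24:A/C (Tv); 28:C/A (Tv); 36:C/A (Tv); 38:C/A (Tv); 42:U/C (Ti).
Of the 13 differences, 2 transitions and 11 transversions over 45 sites: P = 2/45 = 0.044444, Q = 11/45 = 0.244444.
d = −0.5·ln(0.666668) − 0.25·ln(0.511112) = −0.5·(-0.405463) − 0.25·(-0.671167) = 0.3705.

0.3705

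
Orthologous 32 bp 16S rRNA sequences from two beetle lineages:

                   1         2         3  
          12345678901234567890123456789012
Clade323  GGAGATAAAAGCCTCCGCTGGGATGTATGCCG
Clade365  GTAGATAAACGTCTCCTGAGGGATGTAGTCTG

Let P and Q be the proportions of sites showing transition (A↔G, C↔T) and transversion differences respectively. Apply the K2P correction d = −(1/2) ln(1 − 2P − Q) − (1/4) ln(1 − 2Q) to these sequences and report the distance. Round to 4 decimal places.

Differing sites — 2:G/T (Tv); 10:A/C (Tv); 12:C/T (Ti); 17:G/T (Tv); 18:C/G (Tv); 19:T/A (Tv); 28:T/G (Tv); 29:G/T (Tv); 31:C/T (Ti).
Of the 9 differences, 2 transitions and 7 transversions over 32 sites: P = 2/32 = 0.062500, Q = 7/32 = 0.218750.
d = −0.5·ln(0.656250) − 0.25·ln(0.562500) = −0.5·(-0.421213) − 0.25·(-0.575364) = 0.3544.

0.3544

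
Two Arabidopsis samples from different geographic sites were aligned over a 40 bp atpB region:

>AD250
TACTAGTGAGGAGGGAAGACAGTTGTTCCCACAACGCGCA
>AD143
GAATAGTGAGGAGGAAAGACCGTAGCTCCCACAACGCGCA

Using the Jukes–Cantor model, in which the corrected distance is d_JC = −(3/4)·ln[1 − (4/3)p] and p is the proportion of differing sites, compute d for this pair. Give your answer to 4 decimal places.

Mismatches occur at site 1 (T→G), site 3 (C→A), site 15 (G→A), site 21 (A→C), site 24 (T→A), site 26 (T→C).
p = 6/40 = 0.150000.
d = −0.75 · ln(1 − (4/3)·0.150000) = −0.75 · ln(0.800000) = −0.75 · (-0.223144) = 0.1674.

0.1674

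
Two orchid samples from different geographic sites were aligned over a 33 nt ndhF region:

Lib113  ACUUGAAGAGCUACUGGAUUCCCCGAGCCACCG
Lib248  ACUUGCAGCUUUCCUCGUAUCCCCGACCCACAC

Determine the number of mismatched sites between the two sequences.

11

Differing sites — 6:A/C; 9:A/C; 10:G/U; 11:C/U; 13:A/C; 16:G/C; 18:A/U; 19:U/A; 27:G/C; 32:C/A; 33:G/C.
That gives 11 mismatches out of 33 aligned sites, so the Hamming distance is 11.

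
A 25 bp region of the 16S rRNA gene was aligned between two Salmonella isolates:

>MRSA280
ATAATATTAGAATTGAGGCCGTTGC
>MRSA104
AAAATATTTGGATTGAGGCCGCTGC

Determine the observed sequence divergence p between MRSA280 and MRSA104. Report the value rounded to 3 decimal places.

0.160

Differing sites — 2:T/A; 9:A/T; 11:A/G; 22:T/C.
There are 4 differences over 25 sites, so p = 4/25 = 0.160.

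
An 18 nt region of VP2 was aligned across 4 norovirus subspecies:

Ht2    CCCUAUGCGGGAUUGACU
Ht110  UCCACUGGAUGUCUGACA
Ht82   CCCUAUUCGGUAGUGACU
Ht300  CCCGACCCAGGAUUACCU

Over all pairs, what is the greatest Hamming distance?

Pairwise Hamming distances:
  Ht2 vs Ht110: 9
  Ht2 vs Ht82: 3
  Ht2 vs Ht300: 6
  Ht110 vs Ht82: 11
  Ht110 vs Ht300: 12
  Ht82 vs Ht300: 8
The largest is 12, between Ht110 and Ht300.

12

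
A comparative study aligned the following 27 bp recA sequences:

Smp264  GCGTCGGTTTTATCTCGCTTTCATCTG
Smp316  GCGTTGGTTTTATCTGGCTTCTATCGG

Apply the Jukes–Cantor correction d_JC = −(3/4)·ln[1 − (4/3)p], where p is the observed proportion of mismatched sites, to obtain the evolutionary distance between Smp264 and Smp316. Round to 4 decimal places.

0.2127

The sequences differ at positions 5 (C/T), 16 (C/G), 21 (T/C), 22 (C/T), 26 (T/G).
p = 5/27 = 0.185185.
d = −0.75 · ln(1 − (4/3)·0.185185) = −0.75 · ln(0.753087) = −0.75 · (-0.283575) = 0.2127.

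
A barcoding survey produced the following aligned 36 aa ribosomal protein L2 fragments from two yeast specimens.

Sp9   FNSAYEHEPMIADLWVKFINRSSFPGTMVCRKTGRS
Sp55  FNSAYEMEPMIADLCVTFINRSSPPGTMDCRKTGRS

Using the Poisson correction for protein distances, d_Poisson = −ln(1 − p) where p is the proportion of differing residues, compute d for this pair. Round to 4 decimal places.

The sequences differ at positions 7 (H/M), 15 (W/C), 17 (K/T), 24 (F/P), 29 (V/D).
p = 5/36 = 0.138889.
d = −ln(1 − 0.138889) = −ln(0.861111) = 0.1495.

0.1495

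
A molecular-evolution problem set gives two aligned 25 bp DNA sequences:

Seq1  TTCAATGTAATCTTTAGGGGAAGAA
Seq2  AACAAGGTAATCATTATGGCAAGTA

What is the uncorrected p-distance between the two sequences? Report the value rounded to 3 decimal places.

0.280

Mismatches occur at site 1 (T→A), site 2 (T→A), site 6 (T→G), site 13 (T→A), site 17 (G→T), site 20 (G→C), site 24 (A→T).
There are 7 differences over 25 sites, so p = 7/25 = 0.280.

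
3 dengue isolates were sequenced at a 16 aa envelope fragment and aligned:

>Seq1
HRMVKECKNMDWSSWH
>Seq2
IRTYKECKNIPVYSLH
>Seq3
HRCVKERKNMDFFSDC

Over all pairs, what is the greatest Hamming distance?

10

Pairwise Hamming distances:
  Seq1 vs Seq2: 8
  Seq1 vs Seq3: 6
  Seq2 vs Seq3: 10
The largest is 10, between Seq2 and Seq3.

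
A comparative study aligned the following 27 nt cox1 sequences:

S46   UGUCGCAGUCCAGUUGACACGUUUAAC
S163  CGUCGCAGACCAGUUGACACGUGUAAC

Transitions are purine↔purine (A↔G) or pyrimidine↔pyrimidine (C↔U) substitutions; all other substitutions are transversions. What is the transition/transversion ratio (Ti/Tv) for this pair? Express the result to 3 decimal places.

Differing sites — 1:U/C (Ti); 9:U/A (Tv); 23:U/G (Tv).
Of the 3 differences, 1 transition and 2 transversions, so Ti/Tv = 1/2 = 0.500.

0.500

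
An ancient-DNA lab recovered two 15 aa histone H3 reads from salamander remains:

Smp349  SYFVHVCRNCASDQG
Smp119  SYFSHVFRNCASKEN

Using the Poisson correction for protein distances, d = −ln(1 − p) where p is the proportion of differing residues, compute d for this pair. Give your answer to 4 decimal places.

Differing sites — 4:V/S; 7:C/F; 13:D/K; 14:Q/E; 15:G/N.
p = 5/15 = 0.333333.
d = −ln(1 − 0.333333) = −ln(0.666667) = 0.4055.

0.4055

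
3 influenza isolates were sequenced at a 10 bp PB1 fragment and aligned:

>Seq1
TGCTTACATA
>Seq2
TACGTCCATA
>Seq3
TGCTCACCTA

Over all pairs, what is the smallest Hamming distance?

Pairwise Hamming distances:
  Seq1 vs Seq2: 3
  Seq1 vs Seq3: 2
  Seq2 vs Seq3: 5
The smallest is 2, between Seq1 and Seq3.

2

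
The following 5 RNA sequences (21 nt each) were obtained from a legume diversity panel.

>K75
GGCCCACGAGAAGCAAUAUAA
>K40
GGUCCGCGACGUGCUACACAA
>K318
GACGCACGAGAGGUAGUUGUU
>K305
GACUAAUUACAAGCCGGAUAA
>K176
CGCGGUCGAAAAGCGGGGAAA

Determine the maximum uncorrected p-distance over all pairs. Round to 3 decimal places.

Pairwise Hamming distances:
  K75 vs K40: 8
  K75 vs K318: 9
  K75 vs K305: 9
  K75 vs K176: 10
  K40 vs K318: 15
  K40 vs K305: 13
  K40 vs K176: 13
  K318 vs K305: 13
  K318 vs K176: 13
  K305 vs K176: 11
The largest is 15 mismatches, between K40 and K318; p = 15/21 = 0.714.

0.714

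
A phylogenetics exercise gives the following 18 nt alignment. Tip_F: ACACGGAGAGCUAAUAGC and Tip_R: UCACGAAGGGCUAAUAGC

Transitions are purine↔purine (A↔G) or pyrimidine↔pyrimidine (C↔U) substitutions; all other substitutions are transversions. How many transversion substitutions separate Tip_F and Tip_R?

1

Mismatches occur at site 1 (A→U, transversion), site 6 (G→A, transition), site 9 (A→G, transition).
Of the 3 differences, 2 transitions and 1 transversion, so the answer is 1.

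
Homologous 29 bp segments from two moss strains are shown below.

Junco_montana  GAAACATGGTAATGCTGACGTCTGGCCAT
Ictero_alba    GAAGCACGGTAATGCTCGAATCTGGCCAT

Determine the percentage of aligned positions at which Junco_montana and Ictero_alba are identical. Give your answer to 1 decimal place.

79.3%

Differing sites — 4:A/G; 7:T/C; 17:G/C; 18:A/G; 19:C/A; 20:G/A.
23 of the 29 sites match, so the percent identity is 23/29 × 100 = 79.3%.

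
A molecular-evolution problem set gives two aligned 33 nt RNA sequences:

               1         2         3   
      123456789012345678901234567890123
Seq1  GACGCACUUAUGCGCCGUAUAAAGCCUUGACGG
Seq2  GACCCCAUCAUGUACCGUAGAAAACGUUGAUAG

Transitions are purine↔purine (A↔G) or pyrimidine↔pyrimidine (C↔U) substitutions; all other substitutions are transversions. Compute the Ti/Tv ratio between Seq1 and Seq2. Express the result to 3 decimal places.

Differing sites — 4:G/C (Tv); 6:A/C (Tv); 7:C/A (Tv); 9:U/C (Ti); 13:C/U (Ti); 14:G/A (Ti); 20:U/G (Tv); 24:G/A (Ti); 26:C/G (Tv); 31:C/U (Ti); 32:G/A (Ti).
Of the 11 differences, 6 transitions and 5 transversions, so Ti/Tv = 6/5 = 1.200.

1.200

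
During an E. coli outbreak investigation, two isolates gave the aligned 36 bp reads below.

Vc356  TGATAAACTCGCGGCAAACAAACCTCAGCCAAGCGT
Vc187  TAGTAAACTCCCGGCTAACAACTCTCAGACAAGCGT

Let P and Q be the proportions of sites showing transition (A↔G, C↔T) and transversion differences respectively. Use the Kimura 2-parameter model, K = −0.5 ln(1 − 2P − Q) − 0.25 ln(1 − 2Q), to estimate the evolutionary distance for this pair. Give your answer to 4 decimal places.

0.2255

Differing sites — 2:G/A (Ti); 3:A/G (Ti); 11:G/C (Tv); 16:A/T (Tv); 22:A/C (Tv); 23:C/T (Ti); 29:C/A (Tv).
Of the 7 differences, 3 transitions and 4 transversions over 36 sites: P = 3/36 = 0.083333, Q = 4/36 = 0.111111.
d = −0.5·ln(0.722223) − 0.25·ln(0.777778) = −0.5·(-0.325421) − 0.25·(-0.251314) = 0.2255.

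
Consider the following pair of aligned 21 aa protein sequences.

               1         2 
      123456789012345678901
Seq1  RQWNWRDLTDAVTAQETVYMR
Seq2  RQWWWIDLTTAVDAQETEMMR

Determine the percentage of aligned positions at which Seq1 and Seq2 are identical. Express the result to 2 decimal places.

71.43%

Mismatches occur at site 4 (N→W), site 6 (R→I), site 10 (D→T), site 13 (T→D), site 18 (V→E), site 19 (Y→M).
15 of the 21 sites match, so the percent identity is 15/21 × 100 = 71.43%.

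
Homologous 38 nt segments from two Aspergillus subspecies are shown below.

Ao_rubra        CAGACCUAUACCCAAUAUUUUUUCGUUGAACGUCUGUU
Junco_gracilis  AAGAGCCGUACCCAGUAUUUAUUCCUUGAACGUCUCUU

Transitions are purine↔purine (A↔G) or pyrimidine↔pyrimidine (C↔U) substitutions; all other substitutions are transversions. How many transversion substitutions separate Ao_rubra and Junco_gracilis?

5

The sequences differ at positions 1 (C/A, transversion), 5 (C/G, transversion), 7 (U/C, transition), 8 (A/G, transition), 15 (A/G, transition), 21 (U/A, transversion), 25 (G/C, transversion), 36 (G/C, transversion).
Of the 8 differences, 3 transitions and 5 transversions, so the answer is 5.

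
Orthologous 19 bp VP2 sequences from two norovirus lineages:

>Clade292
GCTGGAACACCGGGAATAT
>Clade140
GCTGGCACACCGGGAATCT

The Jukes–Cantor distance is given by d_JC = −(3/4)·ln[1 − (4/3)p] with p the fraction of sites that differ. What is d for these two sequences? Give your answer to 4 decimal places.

Mismatches occur at site 6 (A→C), site 18 (A→C).
p = 2/19 = 0.105263.
d = −0.75 · ln(1 − (4/3)·0.105263) = −0.75 · ln(0.859649) = −0.75 · (-0.151231) = 0.1134.

0.1134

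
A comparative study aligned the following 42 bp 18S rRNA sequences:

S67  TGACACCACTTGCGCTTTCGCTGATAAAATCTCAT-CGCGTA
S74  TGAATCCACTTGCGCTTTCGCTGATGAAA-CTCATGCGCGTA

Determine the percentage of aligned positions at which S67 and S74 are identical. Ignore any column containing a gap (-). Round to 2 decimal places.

92.50%

Excluding the 2 gap columns leaves 40 comparable sites.
Differing sites — 4:C/A; 5:A/T; 26:A/G.
37 of the 40 comparable sites match, so the percent identity is 37/40 × 100 = 92.50%.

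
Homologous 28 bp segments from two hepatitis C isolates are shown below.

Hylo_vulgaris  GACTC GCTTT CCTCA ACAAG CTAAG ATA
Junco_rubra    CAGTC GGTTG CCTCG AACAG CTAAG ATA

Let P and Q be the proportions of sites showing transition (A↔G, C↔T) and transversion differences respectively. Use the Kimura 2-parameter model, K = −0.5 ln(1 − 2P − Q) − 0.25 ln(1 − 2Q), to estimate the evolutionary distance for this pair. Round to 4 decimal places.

Mismatches occur at site 1 (G/C, transversion), site 3 (C/G, transversion), site 7 (C/G, transversion), site 10 (T/G, transversion), site 15 (A/G, transition), site 17 (C/A, transversion), site 18 (A/C, transversion).
Of the 7 differences, 1 transition and 6 transversions over 28 sites: P = 1/28 = 0.035714, Q = 6/28 = 0.214286.
d = −0.5·ln(0.714286) − 0.25·ln(0.571428) = −0.5·(-0.336472) − 0.25·(-0.559617) = 0.3081.

0.3081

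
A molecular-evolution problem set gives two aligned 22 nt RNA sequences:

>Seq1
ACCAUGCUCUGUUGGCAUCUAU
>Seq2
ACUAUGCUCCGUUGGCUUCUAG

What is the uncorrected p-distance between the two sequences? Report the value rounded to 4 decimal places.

Differing sites — 3:C/U; 10:U/C; 17:A/U; 22:U/G.
There are 4 differences over 22 sites, so p = 4/22 = 0.1818.

0.1818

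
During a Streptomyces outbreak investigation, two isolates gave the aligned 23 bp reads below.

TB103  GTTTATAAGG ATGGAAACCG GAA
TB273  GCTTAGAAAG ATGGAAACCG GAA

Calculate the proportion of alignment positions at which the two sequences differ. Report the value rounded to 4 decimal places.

Mismatches occur at site 2 (T↔C), site 6 (T↔G), site 9 (G↔A).
There are 3 differences over 23 sites, so p = 3/23 = 0.1304.

0.1304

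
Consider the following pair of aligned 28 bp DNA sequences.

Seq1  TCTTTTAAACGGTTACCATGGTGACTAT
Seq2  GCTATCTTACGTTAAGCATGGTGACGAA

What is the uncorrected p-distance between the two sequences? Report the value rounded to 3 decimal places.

Mismatches occur at site 1 (T↔G), site 4 (T↔A), site 6 (T↔C), site 7 (A↔T), site 8 (A↔T), site 12 (G↔T), site 14 (T↔A), site 16 (C↔G), site 26 (T↔G), site 28 (T↔A).
There are 10 differences over 28 sites, so p = 10/28 = 0.357.

0.357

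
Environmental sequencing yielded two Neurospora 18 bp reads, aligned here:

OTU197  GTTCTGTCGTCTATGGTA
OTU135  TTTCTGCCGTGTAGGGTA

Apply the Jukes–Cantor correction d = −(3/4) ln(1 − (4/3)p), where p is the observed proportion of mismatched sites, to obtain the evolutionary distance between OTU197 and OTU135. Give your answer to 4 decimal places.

0.2635

The sequences differ at positions 1 (G/T), 7 (T/C), 11 (C/G), 14 (T/G).
p = 4/18 = 0.222222.
d = −0.75 · ln(1 − (4/3)·0.222222) = −0.75 · ln(0.703704) = −0.75 · (-0.351397) = 0.2635.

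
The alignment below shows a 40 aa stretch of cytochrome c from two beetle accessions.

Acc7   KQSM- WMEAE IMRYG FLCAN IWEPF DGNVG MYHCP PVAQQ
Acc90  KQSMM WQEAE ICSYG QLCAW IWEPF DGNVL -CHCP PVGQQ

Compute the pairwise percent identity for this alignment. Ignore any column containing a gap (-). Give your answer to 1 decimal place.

78.9%

Excluding the 2 gap columns leaves 38 comparable sites.
The sequences differ at positions 7 (M/Q), 12 (M/C), 13 (R/S), 16 (F/Q), 20 (N/W), 30 (G/L), 32 (Y/C), 38 (A/G).
30 of the 38 comparable sites match, so the percent identity is 30/38 × 100 = 78.9%.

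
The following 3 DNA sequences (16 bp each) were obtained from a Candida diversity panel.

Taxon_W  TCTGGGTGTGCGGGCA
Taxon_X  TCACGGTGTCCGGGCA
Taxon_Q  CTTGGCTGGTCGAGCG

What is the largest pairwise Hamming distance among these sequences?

Pairwise Hamming distances:
  Taxon_W vs Taxon_X: 3
  Taxon_W vs Taxon_Q: 7
  Taxon_X vs Taxon_Q: 9
The largest is 9, between Taxon_X and Taxon_Q.

9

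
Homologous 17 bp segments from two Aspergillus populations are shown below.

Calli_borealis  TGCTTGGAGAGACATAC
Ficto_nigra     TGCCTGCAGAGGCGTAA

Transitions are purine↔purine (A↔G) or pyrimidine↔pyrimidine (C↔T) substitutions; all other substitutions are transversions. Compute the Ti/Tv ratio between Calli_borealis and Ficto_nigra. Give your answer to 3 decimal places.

1.500

Mismatches occur at site 4 (T→C, transition), site 7 (G→C, transversion), site 12 (A→G, transition), site 14 (A→G, transition), site 17 (C→A, transversion).
Of the 5 differences, 3 transitions and 2 transversions, so Ti/Tv = 3/2 = 1.500.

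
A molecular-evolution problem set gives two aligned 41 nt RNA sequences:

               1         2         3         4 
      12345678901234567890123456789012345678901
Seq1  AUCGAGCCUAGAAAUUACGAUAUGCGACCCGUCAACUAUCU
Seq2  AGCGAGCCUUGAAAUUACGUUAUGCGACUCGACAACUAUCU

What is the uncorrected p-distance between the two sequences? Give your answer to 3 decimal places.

0.122

Mismatches occur at site 2 (U↔G), site 10 (A↔U), site 20 (A↔U), site 29 (C↔U), site 32 (U↔A).
There are 5 differences over 41 sites, so p = 5/41 = 0.122.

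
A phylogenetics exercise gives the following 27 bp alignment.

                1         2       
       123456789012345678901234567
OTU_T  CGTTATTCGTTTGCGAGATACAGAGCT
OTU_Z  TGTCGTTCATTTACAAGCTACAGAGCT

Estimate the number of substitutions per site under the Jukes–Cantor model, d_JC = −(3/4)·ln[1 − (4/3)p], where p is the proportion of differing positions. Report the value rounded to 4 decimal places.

0.3181

Mismatches occur at site 1 (C/T), site 4 (T/C), site 5 (A/G), site 9 (G/A), site 13 (G/A), site 15 (G/A), site 18 (A/C).
p = 7/27 = 0.259259.
d = −0.75 · ln(1 − (4/3)·0.259259) = −0.75 · ln(0.654321) = −0.75 · (-0.424157) = 0.3181.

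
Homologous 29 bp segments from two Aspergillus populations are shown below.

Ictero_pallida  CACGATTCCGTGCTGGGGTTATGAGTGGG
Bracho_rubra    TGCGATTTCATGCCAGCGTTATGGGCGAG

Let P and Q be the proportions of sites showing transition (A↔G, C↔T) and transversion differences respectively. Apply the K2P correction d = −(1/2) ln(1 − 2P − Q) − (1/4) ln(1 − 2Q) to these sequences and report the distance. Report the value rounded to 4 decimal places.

Mismatches occur at site 1 (C↔T, transition), site 2 (A↔G, transition), site 8 (C↔T, transition), site 10 (G↔A, transition), site 14 (T↔C, transition), site 15 (G↔A, transition), site 17 (G↔C, transversion), site 24 (A↔G, transition), site 26 (T↔C, transition), site 28 (G↔A, transition).
Of the 10 differences, 9 transitions and 1 transversion over 29 sites: P = 9/29 = 0.310345, Q = 1/29 = 0.034483.
d = −0.5·ln(0.344827) − 0.25·ln(0.931034) = −0.5·(-1.064712) − 0.25·(-0.071459) = 0.5502.

0.5502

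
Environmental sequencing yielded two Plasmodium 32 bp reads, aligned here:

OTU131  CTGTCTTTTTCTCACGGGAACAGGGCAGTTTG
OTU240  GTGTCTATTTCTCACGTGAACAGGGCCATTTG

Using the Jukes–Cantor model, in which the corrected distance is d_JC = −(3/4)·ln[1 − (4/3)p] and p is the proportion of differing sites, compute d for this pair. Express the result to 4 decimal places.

Mismatches occur at site 1 (C/G), site 7 (T/A), site 17 (G/T), site 27 (A/C), site 28 (G/A).
p = 5/32 = 0.156250.
d = −0.75 · ln(1 − (4/3)·0.156250) = −0.75 · ln(0.791667) = −0.75 · (-0.233614) = 0.1752.

0.1752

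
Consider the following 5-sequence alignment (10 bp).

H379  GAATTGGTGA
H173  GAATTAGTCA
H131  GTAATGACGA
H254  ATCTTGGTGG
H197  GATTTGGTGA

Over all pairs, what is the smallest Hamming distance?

Pairwise Hamming distances:
  H379 vs H173: 2
  H379 vs H131: 4
  H379 vs H254: 4
  H379 vs H197: 1
  H173 vs H131: 6
  H173 vs H254: 6
  H173 vs H197: 3
  H131 vs H254: 6
  H131 vs H197: 5
  H254 vs H197: 4
The smallest is 1, between H379 and H197.

1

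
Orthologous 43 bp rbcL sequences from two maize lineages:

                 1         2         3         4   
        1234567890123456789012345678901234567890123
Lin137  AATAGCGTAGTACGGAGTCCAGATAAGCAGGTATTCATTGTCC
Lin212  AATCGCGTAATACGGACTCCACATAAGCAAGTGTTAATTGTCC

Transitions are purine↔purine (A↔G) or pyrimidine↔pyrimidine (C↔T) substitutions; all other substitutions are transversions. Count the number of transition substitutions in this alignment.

The sequences differ at positions 4 (A/C, transversion), 10 (G/A, transition), 17 (G/C, transversion), 22 (G/C, transversion), 30 (G/A, transition), 33 (A/G, transition), 36 (C/A, transversion).
Of the 7 differences, 3 transitions and 4 transversions, so the answer is 3.

3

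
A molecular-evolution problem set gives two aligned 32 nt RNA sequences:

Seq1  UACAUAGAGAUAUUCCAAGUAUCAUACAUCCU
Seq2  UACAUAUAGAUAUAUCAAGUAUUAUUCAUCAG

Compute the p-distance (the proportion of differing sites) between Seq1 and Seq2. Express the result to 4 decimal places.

Mismatches occur at site 7 (G/U), site 14 (U/A), site 15 (C/U), site 23 (C/U), site 26 (A/U), site 31 (C/A), site 32 (U/G).
There are 7 differences over 32 sites, so p = 7/32 = 0.2188.

0.2188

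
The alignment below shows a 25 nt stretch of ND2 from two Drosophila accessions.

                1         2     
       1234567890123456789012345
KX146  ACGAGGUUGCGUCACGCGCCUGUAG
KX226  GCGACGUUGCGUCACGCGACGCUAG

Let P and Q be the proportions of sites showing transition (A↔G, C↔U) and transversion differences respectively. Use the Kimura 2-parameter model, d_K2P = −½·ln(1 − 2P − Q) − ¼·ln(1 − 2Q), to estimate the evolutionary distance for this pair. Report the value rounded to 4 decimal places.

0.2336

Mismatches occur at site 1 (A↔G, transition), site 5 (G↔C, transversion), site 19 (C↔A, transversion), site 21 (U↔G, transversion), site 22 (G↔C, transversion).
Of the 5 differences, 1 transition and 4 transversions over 25 sites: P = 1/25 = 0.040000, Q = 4/25 = 0.160000.
d = −0.5·ln(0.760000) − 0.25·ln(0.680000) = −0.5·(-0.274437) − 0.25·(-0.385662) = 0.2336.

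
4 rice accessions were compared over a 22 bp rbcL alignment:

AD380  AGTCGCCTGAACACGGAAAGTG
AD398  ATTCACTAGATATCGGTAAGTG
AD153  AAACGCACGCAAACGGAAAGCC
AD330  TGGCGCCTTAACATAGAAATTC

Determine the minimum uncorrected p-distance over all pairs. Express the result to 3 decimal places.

Pairwise Hamming distances:
  AD380 vs AD398: 8
  AD380 vs AD153: 8
  AD380 vs AD330: 7
  AD398 vs AD153: 11
  AD398 vs AD330: 15
  AD153 vs AD330: 12
The smallest is 7 mismatches, between AD380 and AD330; p = 7/22 = 0.318.

0.318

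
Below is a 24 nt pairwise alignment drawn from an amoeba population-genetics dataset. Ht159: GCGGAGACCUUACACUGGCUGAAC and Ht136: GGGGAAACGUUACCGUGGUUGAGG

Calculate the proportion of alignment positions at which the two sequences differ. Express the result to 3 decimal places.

Mismatches occur at site 2 (C/G), site 6 (G/A), site 9 (C/G), site 14 (A/C), site 15 (C/G), site 19 (C/U), site 23 (A/G), site 24 (C/G).
There are 8 differences over 24 sites, so p = 8/24 = 0.333.

0.333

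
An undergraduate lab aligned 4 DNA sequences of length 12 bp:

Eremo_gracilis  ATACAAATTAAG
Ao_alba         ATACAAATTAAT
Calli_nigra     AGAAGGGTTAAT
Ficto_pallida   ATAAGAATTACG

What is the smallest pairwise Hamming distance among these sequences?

Pairwise Hamming distances:
  Eremo_gracilis vs Ao_alba: 1
  Eremo_gracilis vs Calli_nigra: 6
  Eremo_gracilis vs Ficto_pallida: 3
  Ao_alba vs Calli_nigra: 5
  Ao_alba vs Ficto_pallida: 4
  Calli_nigra vs Ficto_pallida: 5
The smallest is 1, between Eremo_gracilis and Ao_alba.

1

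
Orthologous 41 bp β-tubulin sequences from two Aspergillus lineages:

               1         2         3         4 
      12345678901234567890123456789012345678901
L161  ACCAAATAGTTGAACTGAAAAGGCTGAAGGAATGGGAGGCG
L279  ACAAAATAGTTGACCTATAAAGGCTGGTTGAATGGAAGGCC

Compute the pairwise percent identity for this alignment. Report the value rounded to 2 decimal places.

Mismatches occur at site 3 (C→A), site 14 (A→C), site 17 (G→A), site 18 (A→T), site 27 (A→G), site 28 (A→T), site 29 (G→T), site 36 (G→A), site 41 (G→C).
32 of the 41 sites match, so the percent identity is 32/41 × 100 = 78.05%.

78.05%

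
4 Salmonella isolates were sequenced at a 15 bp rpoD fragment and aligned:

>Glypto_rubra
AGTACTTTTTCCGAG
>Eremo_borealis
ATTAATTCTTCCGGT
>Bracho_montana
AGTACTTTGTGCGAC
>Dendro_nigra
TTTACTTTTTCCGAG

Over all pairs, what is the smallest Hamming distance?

2

Pairwise Hamming distances:
  Glypto_rubra vs Eremo_borealis: 5
  Glypto_rubra vs Bracho_montana: 3
  Glypto_rubra vs Dendro_nigra: 2
  Eremo_borealis vs Bracho_montana: 7
  Eremo_borealis vs Dendro_nigra: 5
  Bracho_montana vs Dendro_nigra: 5
The smallest is 2, between Glypto_rubra and Dendro_nigra.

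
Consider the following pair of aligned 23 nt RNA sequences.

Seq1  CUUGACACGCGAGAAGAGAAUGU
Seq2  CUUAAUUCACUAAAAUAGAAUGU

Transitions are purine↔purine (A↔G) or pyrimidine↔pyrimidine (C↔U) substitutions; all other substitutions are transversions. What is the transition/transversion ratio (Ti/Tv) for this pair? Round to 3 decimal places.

1.333

Differing sites — 4:G/A (Ti); 6:C/U (Ti); 7:A/U (Tv); 9:G/A (Ti); 11:G/U (Tv); 13:G/A (Ti); 16:G/U (Tv).
Of the 7 differences, 4 transitions and 3 transversions, so Ti/Tv = 4/3 = 1.333.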